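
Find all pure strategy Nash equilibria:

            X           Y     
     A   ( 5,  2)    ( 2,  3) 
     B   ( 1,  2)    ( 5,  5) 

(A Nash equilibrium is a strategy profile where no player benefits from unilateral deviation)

Nash equilibrium: (B, Y)

Work:
Best responses:
  P1 vs X: payoffs [5, 1] → best response A (payoff 5)
  P1 vs Y: payoffs [2, 5] → best response B (payoff 5)
  P2 vs A: payoffs [2, 3] → best response Y (payoff 3)
  P2 vs B: payoffs [2, 5] → best response Y (payoff 5)
Mutual best responses: (B,Y) → Nash equilibria.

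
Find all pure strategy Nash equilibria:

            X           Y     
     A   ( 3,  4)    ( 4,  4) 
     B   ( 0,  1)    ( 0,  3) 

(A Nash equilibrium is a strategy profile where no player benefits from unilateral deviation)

Nash equilibrium: (A, X), (A, Y)

Work:
Best responses:
  P1 vs X: payoffs [3, 0] → best response A (payoff 3)
  P1 vs Y: payoffs [4, 0] → best response A (payoff 4)
  P2 vs A: payoffs [4, 4] → best response X/Y (payoff 4)
  P2 vs B: payoffs [1, 3] → best response Y (payoff 3)
Mutual best responses: (A,X), (A,Y) → Nash equilibria.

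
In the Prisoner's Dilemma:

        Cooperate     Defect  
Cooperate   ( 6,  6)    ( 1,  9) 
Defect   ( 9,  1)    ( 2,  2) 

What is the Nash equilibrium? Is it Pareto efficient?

(Defect, Defect) is NE; not Pareto efficient

Work:
Defect dominates Cooperate for both players:
If P2 cooperates: Defect (9) > Cooperate (6)
If P2 defects: Defect (2) > Cooperate (1)
NE: (Defect, Defect) with payoff (2, 2)
But (Cooperate, Cooperate) = (6, 6) Pareto dominates (2, 2)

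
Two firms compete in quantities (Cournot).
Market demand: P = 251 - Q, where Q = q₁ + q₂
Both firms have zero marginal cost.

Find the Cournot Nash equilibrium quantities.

q₁* = q₂* = 83.67; P* = 83.67

Work:
Profit: π_i = P·q_i = (a - q_i - q_j)·q_i
FOC: ∂π_i/∂q_i = a - 2q_i - q_j = 0
Reaction function: q_i = (251 - q_j)/2
Symmetry: q* = 251/3 = 83.67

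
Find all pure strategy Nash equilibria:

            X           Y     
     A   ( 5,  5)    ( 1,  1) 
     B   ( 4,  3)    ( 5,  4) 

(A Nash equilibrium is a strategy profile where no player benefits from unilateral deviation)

Nash equilibrium: (A, X), (B, Y)

Work:
Best responses:
  P1 vs X: payoffs [5, 4] → best response A (payoff 5)
  P1 vs Y: payoffs [1, 5] → best response B (payoff 5)
  P2 vs A: payoffs [5, 1] → best response X (payoff 5)
  P2 vs B: payoffs [3, 4] → best response Y (payoff 4)
Mutual best responses: (A,X), (B,Y) → Nash equilibria.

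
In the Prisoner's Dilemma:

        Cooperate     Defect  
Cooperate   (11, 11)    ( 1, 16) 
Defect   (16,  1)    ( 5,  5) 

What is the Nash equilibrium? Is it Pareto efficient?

(Defect, Defect) is NE; not Pareto efficient

Work:
Defect dominates Cooperate for both players:
If P2 cooperates: Defect (16) > Cooperate (11)
If P2 defects: Defect (5) > Cooperate (1)
NE: (Defect, Defect) with payoff (5, 5)
But (Cooperate, Cooperate) = (11, 11) Pareto dominates (5, 5)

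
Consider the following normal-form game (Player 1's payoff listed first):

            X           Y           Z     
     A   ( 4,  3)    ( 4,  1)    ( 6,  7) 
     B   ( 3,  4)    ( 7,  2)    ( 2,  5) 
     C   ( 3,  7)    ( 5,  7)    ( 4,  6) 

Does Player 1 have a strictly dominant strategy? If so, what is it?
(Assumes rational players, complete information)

No strictly dominant strategy exists for Player 1

Work:
A strategy strictly dominates another if it gives a strictly higher payoff against every opponent action. Compare each pair of P1's strategies column-by-column:
  A vs B: [4 vs 3, 4 vs 7, 6 vs 2] → A does not strictly dominate B (column Y: 4 ≤ 7)
  A vs C: [4 vs 3, 4 vs 5, 6 vs 4] → A does not strictly dominate C (column Y: 4 ≤ 5)
  B vs A: [3 vs 4, 7 vs 4, 2 vs 6] → B does not strictly dominate A (column X: 3 ≤ 4)
  B vs C: [3 vs 3, 7 vs 5, 2 vs 4] → B does not strictly dominate C (column X: 3 ≤ 3)
  C vs A: [3 vs 4, 5 vs 4, 4 vs 6] → C does not strictly dominate A (column X: 3 ≤ 4)
  C vs B: [3 vs 3, 5 vs 7, 4 vs 2] → C does not strictly dominate B (column X: 3 ≤ 3)
No single strategy strictly dominates all others → no strictly dominant strategy.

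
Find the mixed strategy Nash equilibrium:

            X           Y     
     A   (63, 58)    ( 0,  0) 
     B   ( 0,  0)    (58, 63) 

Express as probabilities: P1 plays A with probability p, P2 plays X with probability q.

p = 0.5207, q = 0.4793

Work:
Find probabilities that make opponent indifferent:
P2 chooses q to make P1 indifferent between A and B
P1 chooses p to make P2 indifferent between X and Y
Mixed NE: P1 plays (A: 0.5207, B: 0.4793), P2 plays (X: 0.4793, Y: 0.5207)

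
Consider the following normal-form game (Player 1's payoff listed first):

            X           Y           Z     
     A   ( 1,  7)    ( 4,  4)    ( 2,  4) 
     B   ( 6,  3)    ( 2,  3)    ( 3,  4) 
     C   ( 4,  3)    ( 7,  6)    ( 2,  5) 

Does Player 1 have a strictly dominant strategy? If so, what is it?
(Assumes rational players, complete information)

No strictly dominant strategy exists for Player 1

Work:
A strategy strictly dominates another if it gives a strictly higher payoff against every opponent action. Compare each pair of P1's strategies column-by-column:
  A vs B: [1 vs 6, 4 vs 2, 2 vs 3] → A does not strictly dominate B (column X: 1 ≤ 6)
  A vs C: [1 vs 4, 4 vs 7, 2 vs 2] → A does not strictly dominate C (column X: 1 ≤ 4)
  B vs A: [6 vs 1, 2 vs 4, 3 vs 2] → B does not strictly dominate A (column Y: 2 ≤ 4)
  B vs C: [6 vs 4, 2 vs 7, 3 vs 2] → B does not strictly dominate C (column Y: 2 ≤ 7)
  C vs A: [4 vs 1, 7 vs 4, 2 vs 2] → C does not strictly dominate A (column Z: 2 ≤ 2)
  C vs B: [4 vs 6, 7 vs 2, 2 vs 3] → C does not strictly dominate B (column X: 4 ≤ 6)
No single strategy strictly dominates all others → no strictly dominant strategy.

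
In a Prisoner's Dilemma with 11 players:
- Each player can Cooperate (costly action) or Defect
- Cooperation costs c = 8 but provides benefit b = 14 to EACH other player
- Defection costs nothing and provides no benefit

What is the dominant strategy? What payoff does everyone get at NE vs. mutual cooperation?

Dominant: Defect; NE payoff = 0; Coop payoff = 132

Work:
Defect dominates (saves cost c = 8, benefit to others is external)
NE: All defect → everyone gets 0
If all cooperate: each receives (10)×14 - 8 = 132
Social dilemma: 132 > 0 but NE gives 0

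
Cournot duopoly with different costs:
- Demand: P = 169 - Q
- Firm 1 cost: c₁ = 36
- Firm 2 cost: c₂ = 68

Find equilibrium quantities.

q₁* = 55.0, q₂* = 23.0

Work:
Reaction: q₁ = (169 - 36 - q₂)/2
Reaction: q₂ = (169 - 68 - q₁)/2
Solve simultaneously:
q₁* = (169 - 2×36 + 68)/3 = 55.0
q₂* = (169 - 2×68 + 36)/3 = 23.0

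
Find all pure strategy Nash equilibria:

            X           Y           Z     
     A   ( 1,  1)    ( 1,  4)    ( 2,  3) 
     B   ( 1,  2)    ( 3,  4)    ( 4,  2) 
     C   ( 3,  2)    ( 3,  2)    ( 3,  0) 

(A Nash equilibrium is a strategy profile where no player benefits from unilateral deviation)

Nash equilibrium: (B, Y), (C, X), (C, Y)

Work:
Best responses:
  P1 vs X: payoffs [1, 1, 3] → best response C (payoff 3)
  P1 vs Y: payoffs [1, 3, 3] → best response B/C (payoff 3)
  P1 vs Z: payoffs [2, 4, 3] → best response B (payoff 4)
  P2 vs A: payoffs [1, 4, 3] → best response Y (payoff 4)
  P2 vs B: payoffs [2, 4, 2] → best response Y (payoff 4)
  P2 vs C: payoffs [2, 2, 0] → best response X/Y (payoff 2)
Mutual best responses: (B,Y), (C,X), (C,Y) → Nash equilibria.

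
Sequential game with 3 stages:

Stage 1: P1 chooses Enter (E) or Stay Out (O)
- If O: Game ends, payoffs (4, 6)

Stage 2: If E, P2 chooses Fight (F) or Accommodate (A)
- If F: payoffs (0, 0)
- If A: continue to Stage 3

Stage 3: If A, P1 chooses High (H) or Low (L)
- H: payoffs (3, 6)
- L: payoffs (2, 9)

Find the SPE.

SPE: (O, A, H); Outcome (4, 6)

Work:
Stage 3: P1 chooses H (3 vs 2)
Stage 2: P2: F->0, A->6 (anticipating H). Choose A
Stage 1: P1: O->4, E->3 (anticipating A, H). Choose O
SPE path: O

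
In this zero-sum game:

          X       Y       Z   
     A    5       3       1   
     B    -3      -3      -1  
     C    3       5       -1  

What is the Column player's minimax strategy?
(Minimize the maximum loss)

Column should play Z, value = 1

Work:
Column player minimizes Row's maximum payoff:
Column X: max payoff to Row = 5
Column Y: max payoff to Row = 5
Column Z: max payoff to Row = 1
Minimum is 1, achieved by column Z.
Minimax strategy: Z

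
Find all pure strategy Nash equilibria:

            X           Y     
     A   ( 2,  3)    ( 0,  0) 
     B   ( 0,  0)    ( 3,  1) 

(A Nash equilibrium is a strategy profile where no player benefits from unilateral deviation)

Nash equilibrium: (A, X), (B, Y)

Work:
Best responses:
  P1 vs X: payoffs [2, 0] → best response A (payoff 2)
  P1 vs Y: payoffs [0, 3] → best response B (payoff 3)
  P2 vs A: payoffs [3, 0] → best response X (payoff 3)
  P2 vs B: payoffs [0, 1] → best response Y (payoff 1)
Mutual best responses: (A,X), (B,Y) → Nash equilibria.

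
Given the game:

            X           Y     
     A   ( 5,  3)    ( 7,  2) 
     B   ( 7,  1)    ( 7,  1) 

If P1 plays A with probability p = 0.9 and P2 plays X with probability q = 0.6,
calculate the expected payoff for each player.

E[P1] = 5.92, E[P2] = 2.44

Work:
E[P1] = p·q·π₁(A,X) + p·(1-q)·π₁(A,Y) + (1-p)·q·π₁(B,X) + (1-p)·(1-q)·π₁(B,Y)
= 0.9·0.6·5 + 0.9·0.4·7 + 0.1·0.6·7 + 0.1·0.4·7
= 5.92

E[P2] = 2.44 (similar calculation)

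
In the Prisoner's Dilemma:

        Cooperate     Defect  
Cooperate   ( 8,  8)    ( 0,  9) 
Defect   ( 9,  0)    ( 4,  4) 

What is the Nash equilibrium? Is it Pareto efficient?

(Defect, Defect) is NE; not Pareto efficient

Work:
Defect dominates Cooperate for both players:
If P2 cooperates: Defect (9) > Cooperate (8)
If P2 defects: Defect (4) > Cooperate (0)
NE: (Defect, Defect) with payoff (4, 4)
But (Cooperate, Cooperate) = (8, 8) Pareto dominates (4, 4)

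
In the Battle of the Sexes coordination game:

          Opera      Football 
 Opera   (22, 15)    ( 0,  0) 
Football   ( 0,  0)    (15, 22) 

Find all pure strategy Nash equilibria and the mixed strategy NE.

Pure NE: (Opera, Opera) and (Football, Football); Mixed NE: p = 0.5946, q = 0.4054

Work:
Check pure NE:
(Opera, Opera): (22, 15) - no unilateral deviation beneficial
(Football, Football): (15, 22) - no unilateral deviation beneficial
Mixed NE: P1 plays Opera with p = 0.5946, P2 plays Opera with q = 0.4054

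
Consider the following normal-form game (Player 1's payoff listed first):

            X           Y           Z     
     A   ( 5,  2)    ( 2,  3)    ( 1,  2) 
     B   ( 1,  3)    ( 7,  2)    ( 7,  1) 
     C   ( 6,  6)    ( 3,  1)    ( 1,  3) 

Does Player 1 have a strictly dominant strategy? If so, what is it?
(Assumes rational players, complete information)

No strictly dominant strategy exists for Player 1

Work:
A strategy strictly dominates another if it gives a strictly higher payoff against every opponent action. Compare each pair of P1's strategies column-by-column:
  A vs B: [5 vs 1, 2 vs 7, 1 vs 7] → A does not strictly dominate B (column Y: 2 ≤ 7)
  A vs C: [5 vs 6, 2 vs 3, 1 vs 1] → A does not strictly dominate C (column X: 5 ≤ 6)
  B vs A: [1 vs 5, 7 vs 2, 7 vs 1] → B does not strictly dominate A (column X: 1 ≤ 5)
  B vs C: [1 vs 6, 7 vs 3, 7 vs 1] → B does not strictly dominate C (column X: 1 ≤ 6)
  C vs A: [6 vs 5, 3 vs 2, 1 vs 1] → C does not strictly dominate A (column Z: 1 ≤ 1)
  C vs B: [6 vs 1, 3 vs 7, 1 vs 7] → C does not strictly dominate B (column Y: 3 ≤ 7)
No single strategy strictly dominates all others → no strictly dominant strategy.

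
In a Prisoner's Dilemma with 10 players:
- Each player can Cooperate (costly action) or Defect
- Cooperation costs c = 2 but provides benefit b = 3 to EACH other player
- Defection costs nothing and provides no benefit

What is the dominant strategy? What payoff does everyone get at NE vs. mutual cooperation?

Dominant: Defect; NE payoff = 0; Coop payoff = 25

Work:
Defect dominates (saves cost c = 2, benefit to others is external)
NE: All defect → everyone gets 0
If all cooperate: each receives (9)×3 - 2 = 25
Social dilemma: 25 > 0 but NE gives 0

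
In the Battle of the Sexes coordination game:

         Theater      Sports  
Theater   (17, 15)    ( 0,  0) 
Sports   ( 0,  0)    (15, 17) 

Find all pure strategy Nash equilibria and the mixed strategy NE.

Pure NE: (Theater, Theater) and (Sports, Sports); Mixed NE: p = 0.5312, q = 0.4688

Work:
Check pure NE:
(Theater, Theater): (17, 15) - no unilateral deviation beneficial
(Sports, Sports): (15, 17) - no unilateral deviation beneficial
Mixed NE: P1 plays Theater with p = 0.5312, P2 plays Theater with q = 0.4688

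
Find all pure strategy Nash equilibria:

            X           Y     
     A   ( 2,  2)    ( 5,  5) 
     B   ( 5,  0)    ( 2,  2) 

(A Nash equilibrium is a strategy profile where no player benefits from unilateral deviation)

Nash equilibrium: (A, Y)

Work:
Best responses:
  P1 vs X: payoffs [2, 5] → best response B (payoff 5)
  P1 vs Y: payoffs [5, 2] → best response A (payoff 5)
  P2 vs A: payoffs [2, 5] → best response Y (payoff 5)
  P2 vs B: payoffs [0, 2] → best response Y (payoff 2)
Mutual best responses: (A,Y) → Nash equilibria.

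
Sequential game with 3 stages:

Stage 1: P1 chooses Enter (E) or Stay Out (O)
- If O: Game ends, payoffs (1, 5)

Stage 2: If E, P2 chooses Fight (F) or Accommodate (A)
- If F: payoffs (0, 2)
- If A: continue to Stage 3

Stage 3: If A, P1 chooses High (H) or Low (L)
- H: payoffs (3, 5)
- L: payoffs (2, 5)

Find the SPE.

SPE: (E, A, H); Outcome (3, 5)

Work:
Stage 3: P1 chooses H (3 vs 2)
Stage 2: P2: F->2, A->5 (anticipating H). Choose A
Stage 1: P1: O->1, E->3 (anticipating A, H). Choose E
SPE path: E -> A -> H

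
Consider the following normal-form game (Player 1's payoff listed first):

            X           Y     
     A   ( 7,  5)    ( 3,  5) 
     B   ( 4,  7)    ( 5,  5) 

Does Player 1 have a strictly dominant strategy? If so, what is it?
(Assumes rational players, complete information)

No strictly dominant strategy exists for Player 1

Work:
A strategy strictly dominates another if it gives a strictly higher payoff against every opponent action. Compare each pair of P1's strategies column-by-column:
  A vs B: [7 vs 4, 3 vs 5] → A does not strictly dominate B (column Y: 3 ≤ 5)
  B vs A: [4 vs 7, 5 vs 3] → B does not strictly dominate A (column X: 4 ≤ 7)
No single strategy strictly dominates all others → no strictly dominant strategy.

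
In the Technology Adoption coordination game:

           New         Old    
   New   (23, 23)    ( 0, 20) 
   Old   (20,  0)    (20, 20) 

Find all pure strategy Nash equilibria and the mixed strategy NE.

Pure NE: (New, New) and (Old, Old); Mixed NE: p = 0.8696, q = 0.8696

Work:
Check pure NE:
(New, New): (23, 23) - no unilateral deviation beneficial
(Old, Old): (20, 20) - no unilateral deviation beneficial
Mixed NE: P1 plays New with p = 0.8696, P2 plays New with q = 0.8696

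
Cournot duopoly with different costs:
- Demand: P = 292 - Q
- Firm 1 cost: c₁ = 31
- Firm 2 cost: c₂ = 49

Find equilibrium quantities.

q₁* = 93.0, q₂* = 75.0

Work:
Reaction: q₁ = (292 - 31 - q₂)/2
Reaction: q₂ = (292 - 49 - q₁)/2
Solve simultaneously:
q₁* = (292 - 2×31 + 49)/3 = 93.0
q₂* = (292 - 2×49 + 31)/3 = 75.0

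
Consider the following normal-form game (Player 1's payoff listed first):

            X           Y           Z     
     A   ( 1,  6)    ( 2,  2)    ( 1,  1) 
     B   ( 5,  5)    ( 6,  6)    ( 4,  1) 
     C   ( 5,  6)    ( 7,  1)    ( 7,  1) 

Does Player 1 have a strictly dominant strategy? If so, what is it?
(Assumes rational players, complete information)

No strictly dominant strategy exists for Player 1

Work:
A strategy strictly dominates another if it gives a strictly higher payoff against every opponent action. Compare each pair of P1's strategies column-by-column:
  A vs B: [1 vs 5, 2 vs 6, 1 vs 4] → A does not strictly dominate B (column X: 1 ≤ 5)
  A vs C: [1 vs 5, 2 vs 7, 1 vs 7] → A does not strictly dominate C (column X: 1 ≤ 5)
  B vs A: [5 vs 1, 6 vs 2, 4 vs 1] → B strictly dominates A
  B vs C: [5 vs 5, 6 vs 7, 4 vs 7] → B does not strictly dominate C (column X: 5 ≤ 5)
  C vs A: [5 vs 1, 7 vs 2, 7 vs 1] → C strictly dominates A
  C vs B: [5 vs 5, 7 vs 6, 7 vs 4] → C does not strictly dominate B (column X: 5 ≤ 5)
No single strategy strictly dominates all others → no strictly dominant strategy.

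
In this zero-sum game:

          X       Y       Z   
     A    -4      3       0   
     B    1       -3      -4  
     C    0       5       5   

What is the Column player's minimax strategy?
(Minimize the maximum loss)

Column should play X, value = 1

Work:
Column player minimizes Row's maximum payoff:
Column X: max payoff to Row = 1
Column Y: max payoff to Row = 5
Column Z: max payoff to Row = 5
Minimum is 1, achieved by column X.
Minimax strategy: X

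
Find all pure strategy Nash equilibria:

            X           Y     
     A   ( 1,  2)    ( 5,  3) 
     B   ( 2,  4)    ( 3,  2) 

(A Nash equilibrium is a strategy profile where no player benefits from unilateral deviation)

Nash equilibrium: (A, Y), (B, X)

Work:
Best responses:
  P1 vs X: payoffs [1, 2] → best response B (payoff 2)
  P1 vs Y: payoffs [5, 3] → best response A (payoff 5)
  P2 vs A: payoffs [2, 3] → best response Y (payoff 3)
  P2 vs B: payoffs [4, 2] → best response X (payoff 4)
Mutual best responses: (A,Y), (B,X) → Nash equilibria.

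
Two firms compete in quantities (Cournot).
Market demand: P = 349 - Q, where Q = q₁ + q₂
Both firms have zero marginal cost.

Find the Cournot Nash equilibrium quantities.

q₁* = q₂* = 116.33; P* = 116.33

Work:
Profit: π_i = P·q_i = (a - q_i - q_j)·q_i
FOC: ∂π_i/∂q_i = a - 2q_i - q_j = 0
Reaction function: q_i = (349 - q_j)/2
Symmetry: q* = 349/3 = 116.33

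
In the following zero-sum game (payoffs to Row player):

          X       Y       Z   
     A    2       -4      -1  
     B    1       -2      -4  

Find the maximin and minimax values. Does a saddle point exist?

Maximin = -4, Minimax = -2, Saddle: False

Work:
Row minimums: [-4, -4] → maximin = -4
Column maximums: [2, -2, -1] → minimax = -2
No saddle point (maximin ≠ minimax). Mixed strategy needed.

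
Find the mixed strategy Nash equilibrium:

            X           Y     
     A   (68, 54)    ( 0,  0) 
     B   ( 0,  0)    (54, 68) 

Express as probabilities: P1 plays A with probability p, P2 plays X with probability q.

p = 0.5574, q = 0.4426

Work:
Find probabilities that make opponent indifferent:
P2 chooses q to make P1 indifferent between A and B
P1 chooses p to make P2 indifferent between X and Y
Mixed NE: P1 plays (A: 0.5574, B: 0.4426), P2 plays (X: 0.4426, Y: 0.5574)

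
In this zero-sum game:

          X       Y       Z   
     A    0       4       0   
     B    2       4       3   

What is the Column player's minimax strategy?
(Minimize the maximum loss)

Column should play X, value = 2

Work:
Column player minimizes Row's maximum payoff:
Column X: max payoff to Row = 2
Column Y: max payoff to Row = 4
Column Z: max payoff to Row = 3
Minimum is 2, achieved by column X.
Minimax strategy: X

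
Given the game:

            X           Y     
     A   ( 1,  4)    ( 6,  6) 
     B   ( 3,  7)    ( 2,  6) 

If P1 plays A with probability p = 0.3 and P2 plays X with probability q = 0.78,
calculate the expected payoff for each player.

E[P1] = 2.576, E[P2] = 6.078

Work:
E[P1] = p·q·π₁(A,X) + p·(1-q)·π₁(A,Y) + (1-p)·q·π₁(B,X) + (1-p)·(1-q)·π₁(B,Y)
= 0.3·0.78·1 + 0.3·0.22·6 + 0.7·0.78·3 + 0.7·0.22·2
= 2.576

E[P2] = 6.078 (similar calculation)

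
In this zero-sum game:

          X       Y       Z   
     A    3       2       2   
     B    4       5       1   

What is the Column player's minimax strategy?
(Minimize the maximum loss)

Column should play Z, value = 2

Work:
Column player minimizes Row's maximum payoff:
Column X: max payoff to Row = 4
Column Y: max payoff to Row = 5
Column Z: max payoff to Row = 2
Minimum is 2, achieved by column Z.
Minimax strategy: Z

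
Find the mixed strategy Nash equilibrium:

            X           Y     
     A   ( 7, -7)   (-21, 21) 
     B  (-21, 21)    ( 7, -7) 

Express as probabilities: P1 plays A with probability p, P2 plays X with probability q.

p = 0.5, q = 0.5

Work:
Find probabilities that make opponent indifferent:
P2 chooses q to make P1 indifferent between A and B
P1 chooses p to make P2 indifferent between X and Y
Mixed NE: P1 plays (A: 0.5, B: 0.5), P2 plays (X: 0.5, Y: 0.5)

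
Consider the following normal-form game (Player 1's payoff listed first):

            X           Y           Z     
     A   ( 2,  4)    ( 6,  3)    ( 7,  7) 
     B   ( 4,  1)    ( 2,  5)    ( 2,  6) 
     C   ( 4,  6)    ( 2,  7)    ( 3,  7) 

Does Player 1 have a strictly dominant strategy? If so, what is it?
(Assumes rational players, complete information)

No strictly dominant strategy exists for Player 1

Work:
A strategy strictly dominates another if it gives a strictly higher payoff against every opponent action. Compare each pair of P1's strategies column-by-column:
  A vs B: [2 vs 4, 6 vs 2, 7 vs 2] → A does not strictly dominate B (column X: 2 ≤ 4)
  A vs C: [2 vs 4, 6 vs 2, 7 vs 3] → A does not strictly dominate C (column X: 2 ≤ 4)
  B vs A: [4 vs 2, 2 vs 6, 2 vs 7] → B does not strictly dominate A (column Y: 2 ≤ 6)
  B vs C: [4 vs 4, 2 vs 2, 2 vs 3] → B does not strictly dominate C (column X: 4 ≤ 4)
  C vs A: [4 vs 2, 2 vs 6, 3 vs 7] → C does not strictly dominate A (column Y: 2 ≤ 6)
  C vs B: [4 vs 4, 2 vs 2, 3 vs 2] → C does not strictly dominate B (column X: 4 ≤ 4)
No single strategy strictly dominates all others → no strictly dominant strategy.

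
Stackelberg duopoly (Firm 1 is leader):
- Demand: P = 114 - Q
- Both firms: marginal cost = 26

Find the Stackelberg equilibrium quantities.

q₁* (leader) = 44.0, q₂* (follower) = 22.0

Work:
Follower's reaction: q₂ = (a - c - q₁)/2
Leader substitutes: π₁ = q₁·(a - q₁ - (a-c-q₁)/2 - c)
FOC: q₁* = (114 - 26)/2 = 44.00
Then: q₂* = (114 - 26 - 44.0)/2 = 22.00
Leader has first-mover advantage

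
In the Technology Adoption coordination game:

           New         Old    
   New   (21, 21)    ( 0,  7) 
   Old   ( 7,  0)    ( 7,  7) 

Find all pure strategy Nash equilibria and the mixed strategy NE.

Pure NE: (New, New) and (Old, Old); Mixed NE: p = 0.3333, q = 0.3333

Work:
Check pure NE:
(New, New): (21, 21) - no unilateral deviation beneficial
(Old, Old): (7, 7) - no unilateral deviation beneficial
Mixed NE: P1 plays New with p = 0.3333, P2 plays New with q = 0.3333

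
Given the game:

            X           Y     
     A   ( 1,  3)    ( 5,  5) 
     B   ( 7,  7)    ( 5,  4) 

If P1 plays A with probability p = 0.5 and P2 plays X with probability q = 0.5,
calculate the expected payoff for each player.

E[P1] = 4.5, E[P2] = 4.75

Work:
E[P1] = p·q·π₁(A,X) + p·(1-q)·π₁(A,Y) + (1-p)·q·π₁(B,X) + (1-p)·(1-q)·π₁(B,Y)
= 0.5·0.5·1 + 0.5·0.5·5 + 0.5·0.5·7 + 0.5·0.5·5
= 4.5

E[P2] = 4.75 (similar calculation)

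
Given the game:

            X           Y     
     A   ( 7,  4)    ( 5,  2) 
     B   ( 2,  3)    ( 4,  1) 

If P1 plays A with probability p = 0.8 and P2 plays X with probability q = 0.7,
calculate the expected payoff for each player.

E[P1] = 5.64, E[P2] = 3.2

Work:
E[P1] = p·q·π₁(A,X) + p·(1-q)·π₁(A,Y) + (1-p)·q·π₁(B,X) + (1-p)·(1-q)·π₁(B,Y)
= 0.8·0.7·7 + 0.8·0.3·5 + 0.2·0.7·2 + 0.2·0.3·4
= 5.64

E[P2] = 3.2 (similar calculation)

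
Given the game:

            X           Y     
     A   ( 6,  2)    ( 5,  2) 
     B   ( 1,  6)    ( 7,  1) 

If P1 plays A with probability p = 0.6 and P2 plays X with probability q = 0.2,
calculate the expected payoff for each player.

E[P1] = 5.44, E[P2] = 2.0

Work:
E[P1] = p·q·π₁(A,X) + p·(1-q)·π₁(A,Y) + (1-p)·q·π₁(B,X) + (1-p)·(1-q)·π₁(B,Y)
= 0.6·0.2·6 + 0.6·0.8·5 + 0.4·0.2·1 + 0.4·0.8·7
= 5.44

E[P2] = 2.0 (similar calculation)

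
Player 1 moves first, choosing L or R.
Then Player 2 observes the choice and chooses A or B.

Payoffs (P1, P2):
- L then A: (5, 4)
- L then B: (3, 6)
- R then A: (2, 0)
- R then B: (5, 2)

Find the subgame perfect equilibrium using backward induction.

P1 plays R, P2 plays B after L and B after R; Payoff (5, 2)

Work:
Backward induction:
After L: P2 chooses B → P1 gets 3
After R: P2 chooses B → P1 gets 5
P1 chooses R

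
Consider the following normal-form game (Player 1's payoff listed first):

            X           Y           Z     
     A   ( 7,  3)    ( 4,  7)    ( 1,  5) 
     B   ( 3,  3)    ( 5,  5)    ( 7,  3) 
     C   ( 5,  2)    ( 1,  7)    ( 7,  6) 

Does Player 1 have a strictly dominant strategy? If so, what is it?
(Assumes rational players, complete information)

No strictly dominant strategy exists for Player 1

Work:
A strategy strictly dominates another if it gives a strictly higher payoff against every opponent action. Compare each pair of P1's strategies column-by-column:
  A vs B: [7 vs 3, 4 vs 5, 1 vs 7] → A does not strictly dominate B (column Y: 4 ≤ 5)
  A vs C: [7 vs 5, 4 vs 1, 1 vs 7] → A does not strictly dominate C (column Z: 1 ≤ 7)
  B vs A: [3 vs 7, 5 vs 4, 7 vs 1] → B does not strictly dominate A (column X: 3 ≤ 7)
  B vs C: [3 vs 5, 5 vs 1, 7 vs 7] → B does not strictly dominate C (column X: 3 ≤ 5)
  C vs A: [5 vs 7, 1 vs 4, 7 vs 1] → C does not strictly dominate A (column X: 5 ≤ 7)
  C vs B: [5 vs 3, 1 vs 5, 7 vs 7] → C does not strictly dominate B (column Y: 1 ≤ 5)
No single strategy strictly dominates all others → no strictly dominant strategy.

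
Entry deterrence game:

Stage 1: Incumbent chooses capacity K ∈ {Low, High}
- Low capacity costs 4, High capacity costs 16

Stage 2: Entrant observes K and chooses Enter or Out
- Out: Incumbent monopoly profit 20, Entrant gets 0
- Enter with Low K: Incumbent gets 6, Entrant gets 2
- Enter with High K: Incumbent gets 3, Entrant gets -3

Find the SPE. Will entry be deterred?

SPE: (High, Enter|Low, Out|High); Entry deterred. Incumbent net profit = 4

Work:
After Low K: Entrant enters (2 > 0)
After High K: Entrant stays out (-3 < 0)
Incumbent: Low → 6−4=2, High → 20−16=4
Incumbent chooses High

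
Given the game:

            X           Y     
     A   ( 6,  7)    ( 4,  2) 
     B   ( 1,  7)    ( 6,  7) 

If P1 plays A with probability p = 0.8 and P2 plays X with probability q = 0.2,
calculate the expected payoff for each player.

E[P1] = 4.52, E[P2] = 3.8

Work:
E[P1] = p·q·π₁(A,X) + p·(1-q)·π₁(A,Y) + (1-p)·q·π₁(B,X) + (1-p)·(1-q)·π₁(B,Y)
= 0.8·0.2·6 + 0.8·0.8·4 + 0.2·0.2·1 + 0.2·0.8·6
= 4.52

E[P2] = 3.8 (similar calculation)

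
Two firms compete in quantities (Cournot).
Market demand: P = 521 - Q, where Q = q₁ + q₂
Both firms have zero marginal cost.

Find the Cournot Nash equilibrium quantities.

q₁* = q₂* = 173.67; P* = 173.67

Work:
Profit: π_i = P·q_i = (a - q_i - q_j)·q_i
FOC: ∂π_i/∂q_i = a - 2q_i - q_j = 0
Reaction function: q_i = (521 - q_j)/2
Symmetry: q* = 521/3 = 173.67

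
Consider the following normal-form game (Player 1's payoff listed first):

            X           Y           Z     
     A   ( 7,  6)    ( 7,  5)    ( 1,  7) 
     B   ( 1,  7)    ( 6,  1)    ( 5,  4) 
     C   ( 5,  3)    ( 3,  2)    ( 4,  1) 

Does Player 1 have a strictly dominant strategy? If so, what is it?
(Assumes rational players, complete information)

No strictly dominant strategy exists for Player 1

Work:
A strategy strictly dominates another if it gives a strictly higher payoff against every opponent action. Compare each pair of P1's strategies column-by-column:
  A vs B: [7 vs 1, 7 vs 6, 1 vs 5] → A does not strictly dominate B (column Z: 1 ≤ 5)
  A vs C: [7 vs 5, 7 vs 3, 1 vs 4] → A does not strictly dominate C (column Z: 1 ≤ 4)
  B vs A: [1 vs 7, 6 vs 7, 5 vs 1] → B does not strictly dominate A (column X: 1 ≤ 7)
  B vs C: [1 vs 5, 6 vs 3, 5 vs 4] → B does not strictly dominate C (column X: 1 ≤ 5)
  C vs A: [5 vs 7, 3 vs 7, 4 vs 1] → C does not strictly dominate A (column X: 5 ≤ 7)
  C vs B: [5 vs 1, 3 vs 6, 4 vs 5] → C does not strictly dominate B (column Y: 3 ≤ 6)
No single strategy strictly dominates all others → no strictly dominant strategy.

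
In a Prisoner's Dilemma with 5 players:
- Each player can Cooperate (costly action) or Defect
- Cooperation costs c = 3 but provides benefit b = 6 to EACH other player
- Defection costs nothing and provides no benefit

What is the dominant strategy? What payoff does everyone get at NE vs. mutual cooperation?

Dominant: Defect; NE payoff = 0; Coop payoff = 21

Work:
Defect dominates (saves cost c = 3, benefit to others is external)
NE: All defect → everyone gets 0
If all cooperate: each receives (4)×6 - 3 = 21
Social dilemma: 21 > 0 but NE gives 0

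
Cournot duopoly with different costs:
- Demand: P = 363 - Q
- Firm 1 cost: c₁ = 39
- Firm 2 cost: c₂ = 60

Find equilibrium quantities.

q₁* = 115.0, q₂* = 94.0

Work:
Reaction: q₁ = (363 - 39 - q₂)/2
Reaction: q₂ = (363 - 60 - q₁)/2
Solve simultaneously:
q₁* = (363 - 2×39 + 60)/3 = 115.0
q₂* = (363 - 2×60 + 39)/3 = 94.0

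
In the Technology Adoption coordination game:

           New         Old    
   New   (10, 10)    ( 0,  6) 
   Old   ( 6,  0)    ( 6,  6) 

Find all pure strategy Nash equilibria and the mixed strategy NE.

Pure NE: (New, New) and (Old, Old); Mixed NE: p = 0.6, q = 0.6

Work:
Check pure NE:
(New, New): (10, 10) - no unilateral deviation beneficial
(Old, Old): (6, 6) - no unilateral deviation beneficial
Mixed NE: P1 plays New with p = 0.6, P2 plays New with q = 0.6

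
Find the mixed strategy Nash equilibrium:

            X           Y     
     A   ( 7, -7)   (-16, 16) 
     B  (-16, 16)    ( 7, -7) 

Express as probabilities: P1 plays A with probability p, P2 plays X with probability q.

p = 0.5, q = 0.5

Work:
Find probabilities that make opponent indifferent:
P2 chooses q to make P1 indifferent between A and B
P1 chooses p to make P2 indifferent between X and Y
Mixed NE: P1 plays (A: 0.5, B: 0.5), P2 plays (X: 0.5, Y: 0.5)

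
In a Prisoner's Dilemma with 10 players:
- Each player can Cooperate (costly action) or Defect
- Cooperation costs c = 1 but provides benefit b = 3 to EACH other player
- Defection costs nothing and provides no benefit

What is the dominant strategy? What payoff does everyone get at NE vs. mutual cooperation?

Dominant: Defect; NE payoff = 0; Coop payoff = 26

Work:
Defect dominates (saves cost c = 1, benefit to others is external)
NE: All defect → everyone gets 0
If all cooperate: each receives (9)×3 - 1 = 26
Social dilemma: 26 > 0 but NE gives 0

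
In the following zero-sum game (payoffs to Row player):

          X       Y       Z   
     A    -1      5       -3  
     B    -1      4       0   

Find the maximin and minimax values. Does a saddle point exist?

Maximin = -1, Minimax = -1, Saddle: True

Work:
Row minimums: [-3, -1] → maximin = -1
Column maximums: [-1, 5, 0] → minimax = -1
Saddle point exists! Game value = -1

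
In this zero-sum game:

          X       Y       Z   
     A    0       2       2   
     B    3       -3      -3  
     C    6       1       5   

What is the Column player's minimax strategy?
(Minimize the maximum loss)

Column should play Y, value = 2

Work:
Column player minimizes Row's maximum payoff:
Column X: max payoff to Row = 6
Column Y: max payoff to Row = 2
Column Z: max payoff to Row = 5
Minimum is 2, achieved by column Y.
Minimax strategy: Y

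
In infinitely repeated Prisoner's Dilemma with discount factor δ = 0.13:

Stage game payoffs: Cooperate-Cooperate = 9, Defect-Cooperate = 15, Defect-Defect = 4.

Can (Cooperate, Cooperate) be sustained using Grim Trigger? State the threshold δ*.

δ* = 0.5455; since δ = 0.13 < 0.5455, cooperation cannot be sustained

Work:
For Grim Trigger:
Cooperate forever: 9/(1-δ)
Defect then punished: 15 + 4·δ/(1-δ)
Need: 9/(1-δ) ≥ 15 + 4·δ/(1-δ)
Solving: δ ≥ (T-R)/(T-P) = (15-9)/(15-4) = 0.5455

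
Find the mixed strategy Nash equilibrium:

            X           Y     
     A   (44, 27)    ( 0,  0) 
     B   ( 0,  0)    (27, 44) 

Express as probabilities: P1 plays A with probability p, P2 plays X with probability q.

p = 0.6197, q = 0.3803

Work:
Find probabilities that make opponent indifferent:
P2 chooses q to make P1 indifferent between A and B
P1 chooses p to make P2 indifferent between X and Y
Mixed NE: P1 plays (A: 0.6197, B: 0.3803), P2 plays (X: 0.3803, Y: 0.6197)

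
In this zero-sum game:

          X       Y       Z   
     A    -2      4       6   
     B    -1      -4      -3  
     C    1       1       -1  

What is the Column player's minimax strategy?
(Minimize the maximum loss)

Column should play X, value = 1

Work:
Column player minimizes Row's maximum payoff:
Column X: max payoff to Row = 1
Column Y: max payoff to Row = 4
Column Z: max payoff to Row = 6
Minimum is 1, achieved by column X.
Minimax strategy: X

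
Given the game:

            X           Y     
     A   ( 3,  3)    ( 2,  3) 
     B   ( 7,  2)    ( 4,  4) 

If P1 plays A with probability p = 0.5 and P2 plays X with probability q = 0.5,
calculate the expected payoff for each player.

E[P1] = 4.0, E[P2] = 3.0

Work:
E[P1] = p·q·π₁(A,X) + p·(1-q)·π₁(A,Y) + (1-p)·q·π₁(B,X) + (1-p)·(1-q)·π₁(B,Y)
= 0.5·0.5·3 + 0.5·0.5·2 + 0.5·0.5·7 + 0.5·0.5·4
= 4.0

E[P2] = 3.0 (similar calculation)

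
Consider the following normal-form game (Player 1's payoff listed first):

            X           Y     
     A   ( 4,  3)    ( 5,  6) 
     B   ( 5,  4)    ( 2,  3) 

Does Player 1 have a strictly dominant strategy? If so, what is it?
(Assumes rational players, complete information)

No strictly dominant strategy exists for Player 1

Work:
A strategy strictly dominates another if it gives a strictly higher payoff against every opponent action. Compare each pair of P1's strategies column-by-column:
  A vs B: [4 vs 5, 5 vs 2] → A does not strictly dominate B (column X: 4 ≤ 5)
  B vs A: [5 vs 4, 2 vs 5] → B does not strictly dominate A (column Y: 2 ≤ 5)
No single strategy strictly dominates all others → no strictly dominant strategy.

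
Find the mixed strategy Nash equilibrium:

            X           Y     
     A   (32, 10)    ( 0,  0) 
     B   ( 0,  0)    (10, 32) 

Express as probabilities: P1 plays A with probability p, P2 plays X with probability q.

p = 0.7619, q = 0.2381

Work:
Find probabilities that make opponent indifferent:
P2 chooses q to make P1 indifferent between A and B
P1 chooses p to make P2 indifferent between X and Y
Mixed NE: P1 plays (A: 0.7619, B: 0.2381), P2 plays (X: 0.2381, Y: 0.7619)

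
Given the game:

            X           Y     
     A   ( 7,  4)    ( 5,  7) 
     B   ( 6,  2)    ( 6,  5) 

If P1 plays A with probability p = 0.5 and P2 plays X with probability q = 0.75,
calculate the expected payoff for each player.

E[P1] = 6.25, E[P2] = 3.75

Work:
E[P1] = p·q·π₁(A,X) + p·(1-q)·π₁(A,Y) + (1-p)·q·π₁(B,X) + (1-p)·(1-q)·π₁(B,Y)
= 0.5·0.75·7 + 0.5·0.25·5 + 0.5·0.75·6 + 0.5·0.25·6
= 6.25

E[P2] = 3.75 (similar calculation)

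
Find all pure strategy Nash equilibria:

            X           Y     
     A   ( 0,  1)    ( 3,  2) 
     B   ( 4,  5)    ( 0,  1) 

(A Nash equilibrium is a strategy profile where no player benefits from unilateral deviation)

Nash equilibrium: (A, Y), (B, X)

Work:
Best responses:
  P1 vs X: payoffs [0, 4] → best response B (payoff 4)
  P1 vs Y: payoffs [3, 0] → best response A (payoff 3)
  P2 vs A: payoffs [1, 2] → best response Y (payoff 2)
  P2 vs B: payoffs [5, 1] → best response X (payoff 5)
Mutual best responses: (A,Y), (B,X) → Nash equilibria.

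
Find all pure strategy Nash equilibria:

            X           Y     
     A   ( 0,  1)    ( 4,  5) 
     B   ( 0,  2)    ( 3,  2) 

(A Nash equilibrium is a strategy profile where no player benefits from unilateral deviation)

Nash equilibrium: (A, Y), (B, X)

Work:
Best responses:
  P1 vs X: payoffs [0, 0] → best response A/B (payoff 0)
  P1 vs Y: payoffs [4, 3] → best response A (payoff 4)
  P2 vs A: payoffs [1, 5] → best response Y (payoff 5)
  P2 vs B: payoffs [2, 2] → best response X/Y (payoff 2)
Mutual best responses: (A,Y), (B,X) → Nash equilibria.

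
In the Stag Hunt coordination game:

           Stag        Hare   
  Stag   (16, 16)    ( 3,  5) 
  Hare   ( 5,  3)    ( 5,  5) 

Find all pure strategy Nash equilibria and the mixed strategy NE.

Pure NE: (Stag, Stag) and (Hare, Hare); Mixed NE: p = 0.1538, q = 0.1538

Work:
Check pure NE:
(Stag, Stag): (16, 16) - no unilateral deviation beneficial
(Hare, Hare): (5, 5) - no unilateral deviation beneficial
Mixed NE: P1 plays Stag with p = 0.1538, P2 plays Stag with q = 0.1538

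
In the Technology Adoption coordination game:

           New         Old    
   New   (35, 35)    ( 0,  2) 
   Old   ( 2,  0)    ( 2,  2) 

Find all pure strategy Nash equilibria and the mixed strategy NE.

Pure NE: (New, New) and (Old, Old); Mixed NE: p = 0.0571, q = 0.0571

Work:
Check pure NE:
(New, New): (35, 35) - no unilateral deviation beneficial
(Old, Old): (2, 2) - no unilateral deviation beneficial
Mixed NE: P1 plays New with p = 0.0571, P2 plays New with q = 0.0571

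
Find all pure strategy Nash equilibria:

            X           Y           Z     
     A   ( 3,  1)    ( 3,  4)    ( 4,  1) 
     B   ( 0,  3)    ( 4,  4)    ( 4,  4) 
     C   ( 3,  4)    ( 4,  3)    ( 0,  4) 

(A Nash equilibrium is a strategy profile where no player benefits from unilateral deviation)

Nash equilibrium: (B, Y), (B, Z), (C, X)

Work:
Best responses:
  P1 vs X: payoffs [3, 0, 3] → best response A/C (payoff 3)
  P1 vs Y: payoffs [3, 4, 4] → best response B/C (payoff 4)
  P1 vs Z: payoffs [4, 4, 0] → best response A/B (payoff 4)
  P2 vs A: payoffs [1, 4, 1] → best response Y (payoff 4)
  P2 vs B: payoffs [3, 4, 4] → best response Y/Z (payoff 4)
  P2 vs C: payoffs [4, 3, 4] → best response X/Z (payoff 4)
Mutual best responses: (B,Y), (B,Z), (C,X) → Nash equilibria.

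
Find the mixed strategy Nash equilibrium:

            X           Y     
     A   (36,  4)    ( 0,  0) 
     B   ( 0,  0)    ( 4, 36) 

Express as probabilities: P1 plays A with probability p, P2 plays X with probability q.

p = 0.9, q = 0.1

Work:
Find probabilities that make opponent indifferent:
P2 chooses q to make P1 indifferent between A and B
P1 chooses p to make P2 indifferent between X and Y
Mixed NE: P1 plays (A: 0.9, B: 0.1), P2 plays (X: 0.1, Y: 0.9)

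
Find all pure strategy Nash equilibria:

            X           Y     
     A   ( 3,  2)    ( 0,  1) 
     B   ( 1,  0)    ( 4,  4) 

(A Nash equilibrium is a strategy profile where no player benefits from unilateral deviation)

Nash equilibrium: (A, X), (B, Y)

Work:
Best responses:
  P1 vs X: payoffs [3, 1] → best response A (payoff 3)
  P1 vs Y: payoffs [0, 4] → best response B (payoff 4)
  P2 vs A: payoffs [2, 1] → best response X (payoff 2)
  P2 vs B: payoffs [0, 4] → best response Y (payoff 4)
Mutual best responses: (A,X), (B,Y) → Nash equilibria.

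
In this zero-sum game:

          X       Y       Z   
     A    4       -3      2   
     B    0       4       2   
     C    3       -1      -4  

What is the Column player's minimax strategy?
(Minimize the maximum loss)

Column should play Z, value = 2

Work:
Column player minimizes Row's maximum payoff:
Column X: max payoff to Row = 4
Column Y: max payoff to Row = 4
Column Z: max payoff to Row = 2
Minimum is 2, achieved by column Z.
Minimax strategy: Z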